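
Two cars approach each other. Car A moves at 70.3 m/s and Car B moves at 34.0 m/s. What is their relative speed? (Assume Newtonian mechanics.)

v_rel = v_A + v_B = 70.3 + 34.0 = 104.3 m/s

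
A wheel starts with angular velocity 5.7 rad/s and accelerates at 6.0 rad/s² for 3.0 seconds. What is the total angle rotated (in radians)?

θ = ω₀t + ½αt² = 5.7×3.0 + ½×6.0×3.0² = 44.1 rad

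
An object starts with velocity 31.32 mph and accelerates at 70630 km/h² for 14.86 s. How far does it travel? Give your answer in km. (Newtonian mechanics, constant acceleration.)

v₀ = 31.32 mph × 0.44704 = 14.0013 m/s
a = 70630 km/h² × 7.716049382716049e-05 = 5.44985 m/s²
d = v₀ × t + ½ × a × t² = 14.0013 × 14.86 + 0.5 × 5.44985 × 14.86² = 809.776 m
d = 809.776 m / 1000.0 = 0.8098 km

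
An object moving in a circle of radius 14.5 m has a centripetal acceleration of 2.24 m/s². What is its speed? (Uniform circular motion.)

v = √(a_c × r) = √(2.24 × 14.5) = 5.7 m/s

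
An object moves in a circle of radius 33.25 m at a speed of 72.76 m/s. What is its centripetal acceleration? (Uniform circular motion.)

a_c = v²/r = 72.76²/33.25 = 5294.0176/33.25 = 159.22 m/s²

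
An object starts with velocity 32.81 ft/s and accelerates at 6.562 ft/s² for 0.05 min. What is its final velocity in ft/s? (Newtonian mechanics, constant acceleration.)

v₀ = 32.81 ft/s × 0.3048 = 10.0005 m/s
a = 6.562 ft/s² × 0.3048 = 2.0001 m/s²
t = 0.05 min × 60.0 = 3.0 s
v = v₀ + a × t = 10.0005 + 2.0001 × 3.0 = 16.0008 m/s
v = 16.0008 m/s / 0.3048 = 52.5 ft/s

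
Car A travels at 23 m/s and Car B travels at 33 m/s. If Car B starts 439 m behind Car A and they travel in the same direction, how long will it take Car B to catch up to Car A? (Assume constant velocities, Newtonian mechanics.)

Relative speed: v_rel = 33 - 23 = 10 m/s
Time to catch: t = d₀/v_rel = 439/10 = 43.9 s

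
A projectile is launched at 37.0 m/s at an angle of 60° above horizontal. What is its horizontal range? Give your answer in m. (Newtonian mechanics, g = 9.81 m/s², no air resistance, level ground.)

R = v₀² × sin(2θ) / g = 37.0² × sin(2 × 60°) / 9.81 = 1369.0 × 0.866025 / 9.81 = 120.9 m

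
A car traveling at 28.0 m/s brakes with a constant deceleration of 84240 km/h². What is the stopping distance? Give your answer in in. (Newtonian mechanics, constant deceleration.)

a = 84240 km/h² × 7.716049382716049e-05 = 6.5 m/s²
d = v₀² / (2a) = 28.0² / (2 × 6.5) = 784.0 / 13.0 = 60.3077 m
d = 60.3077 m / 0.0254 = 2374 in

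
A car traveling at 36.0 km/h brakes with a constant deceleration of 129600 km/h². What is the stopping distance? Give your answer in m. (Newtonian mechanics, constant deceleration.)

v₀ = 36.0 km/h × 0.2777777777777778 = 10.0 m/s
a = 129600 km/h² × 7.716049382716049e-05 = 10.0 m/s²
d = v₀² / (2a) = 10.0² / (2 × 10.0) = 100.0 / 20.0 = 5.0 m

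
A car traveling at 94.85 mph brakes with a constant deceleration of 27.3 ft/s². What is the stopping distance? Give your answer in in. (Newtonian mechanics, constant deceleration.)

v₀ = 94.85 mph × 0.44704 = 42.4017 m/s
a = 27.3 ft/s² × 0.3048 = 8.32104 m/s²
d = v₀² / (2a) = 42.4017² / (2 × 8.32104) = 1797.9 / 16.6421 = 108.033 m
d = 108.033 m / 0.0254 = 4253 in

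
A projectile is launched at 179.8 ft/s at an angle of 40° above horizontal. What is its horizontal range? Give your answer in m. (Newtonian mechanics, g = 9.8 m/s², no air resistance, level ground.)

v₀ = 179.8 ft/s × 0.3048 = 54.803 m/s
R = v₀² × sin(2θ) / g = 54.803² × sin(2 × 40°) / 9.8 = 3003.37 × 0.984808 / 9.8 = 301.8 m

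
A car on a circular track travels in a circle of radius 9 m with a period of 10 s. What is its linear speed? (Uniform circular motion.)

v = 2πr/T = 2π×9/10 = 5.65 m/s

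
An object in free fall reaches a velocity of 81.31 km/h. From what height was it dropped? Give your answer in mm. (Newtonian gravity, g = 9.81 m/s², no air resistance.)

v = 81.31 km/h × 0.2777777777777778 = 22.5861 m/s
h = v² / (2g) = 22.5861² / (2 × 9.81) = 26.0006 m
h = 26.0006 m / 0.001 = 26000 mm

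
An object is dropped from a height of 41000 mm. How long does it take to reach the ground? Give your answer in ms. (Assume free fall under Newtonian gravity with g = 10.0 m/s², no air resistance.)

h = 41000 mm × 0.001 = 41.0 m
t = √(2h/g) = √(2 × 41.0 / 10.0) = 2.86356 s
t = 2.86356 s / 0.001 = 2864 ms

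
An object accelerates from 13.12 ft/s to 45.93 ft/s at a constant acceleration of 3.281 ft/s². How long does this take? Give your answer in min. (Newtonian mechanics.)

v₀ = 13.12 ft/s × 0.3048 = 3.99898 m/s
v = 45.93 ft/s × 0.3048 = 13.9995 m/s
a = 3.281 ft/s² × 0.3048 = 1.00005 m/s²
t = (v - v₀) / a = (13.9995 - 3.99898) / 1.00005 = 10.0 s
t = 10.0 s / 60.0 = 0.1667 min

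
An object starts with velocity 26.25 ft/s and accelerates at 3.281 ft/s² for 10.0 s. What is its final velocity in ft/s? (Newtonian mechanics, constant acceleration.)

v₀ = 26.25 ft/s × 0.3048 = 8.001 m/s
a = 3.281 ft/s² × 0.3048 = 1.00005 m/s²
v = v₀ + a × t = 8.001 + 1.00005 × 10.0 = 18.0015 m/s
v = 18.0015 m/s / 0.3048 = 59.06 ft/s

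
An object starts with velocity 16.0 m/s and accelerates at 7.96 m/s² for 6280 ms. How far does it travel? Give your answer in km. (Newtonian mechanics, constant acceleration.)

t = 6280 ms × 0.001 = 6.28 s
d = v₀ × t + ½ × a × t² = 16.0 × 6.28 + 0.5 × 7.96 × 6.28² = 257.445 m
d = 257.445 m / 1000.0 = 0.2574 km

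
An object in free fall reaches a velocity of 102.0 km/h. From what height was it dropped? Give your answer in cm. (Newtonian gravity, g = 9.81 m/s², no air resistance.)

v = 102.0 km/h × 0.2777777777777778 = 28.3333 m/s
h = v² / (2g) = 28.3333² / (2 × 9.81) = 40.9162 m
h = 40.9162 m / 0.01 = 4092 cm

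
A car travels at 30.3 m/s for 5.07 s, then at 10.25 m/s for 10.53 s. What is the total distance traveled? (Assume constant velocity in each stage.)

d₁ = v₁t₁ = 30.3 × 5.07 = 153.621 m
d₂ = v₂t₂ = 10.25 × 10.53 = 107.9325 m
d_total = 153.621 + 107.9325 = 261.55 m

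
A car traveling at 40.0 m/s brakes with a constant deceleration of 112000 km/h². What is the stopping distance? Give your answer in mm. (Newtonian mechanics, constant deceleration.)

a = 112000 km/h² × 7.716049382716049e-05 = 8.64198 m/s²
d = v₀² / (2a) = 40.0² / (2 × 8.64198) = 1600.0 / 17.284 = 92.5712 m
d = 92.5712 m / 0.001 = 92570 mm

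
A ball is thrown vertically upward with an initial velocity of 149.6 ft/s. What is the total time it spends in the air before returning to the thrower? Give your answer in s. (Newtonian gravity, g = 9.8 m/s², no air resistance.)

v₀ = 149.6 ft/s × 0.3048 = 45.5981 m/s
t_total = 2 × v₀ / g = 2 × 45.5981 / 9.8 = 9.306 s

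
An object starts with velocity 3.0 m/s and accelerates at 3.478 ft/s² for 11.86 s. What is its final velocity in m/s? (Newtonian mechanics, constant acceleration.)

a = 3.478 ft/s² × 0.3048 = 1.06009 m/s²
v = v₀ + a × t = 3.0 + 1.06009 × 11.86 = 15.57 m/s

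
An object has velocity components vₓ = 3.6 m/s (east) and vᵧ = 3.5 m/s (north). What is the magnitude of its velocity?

|v| = √(vₓ² + vᵧ²) = √(3.6² + 3.5²) = √(25.21) = 5.02 m/s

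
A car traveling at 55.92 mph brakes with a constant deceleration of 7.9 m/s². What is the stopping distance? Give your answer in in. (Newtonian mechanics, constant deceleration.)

v₀ = 55.92 mph × 0.44704 = 24.9985 m/s
d = v₀² / (2a) = 24.9985² / (2 × 7.9) = 624.925 / 15.8 = 39.5522 m
d = 39.5522 m / 0.0254 = 1557 in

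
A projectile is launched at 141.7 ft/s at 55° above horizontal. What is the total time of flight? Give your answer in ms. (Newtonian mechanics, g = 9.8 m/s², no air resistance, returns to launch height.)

v₀ = 141.7 ft/s × 0.3048 = 43.1902 m/s
T = 2 × v₀ × sin(θ) / g = 2 × 43.1902 × sin(55°) / 9.8 = 2 × 43.1902 × 0.819152 / 9.8 = 7.22027 s
T = 7.22027 s / 0.001 = 7220 ms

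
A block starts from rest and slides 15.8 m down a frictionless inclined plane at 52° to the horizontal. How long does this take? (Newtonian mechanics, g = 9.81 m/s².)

a = g sin(θ) = 9.81 × sin(52°) = 7.7304 m/s²
t = √(2d/a) = √(2 × 15.8 / 7.7304) = 2.02 s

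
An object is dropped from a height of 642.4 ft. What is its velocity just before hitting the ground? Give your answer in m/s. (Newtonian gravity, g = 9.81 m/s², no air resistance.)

h = 642.4 ft × 0.3048 = 195.804 m
v = √(2gh) = √(2 × 9.81 × 195.804) = 61.98 m/s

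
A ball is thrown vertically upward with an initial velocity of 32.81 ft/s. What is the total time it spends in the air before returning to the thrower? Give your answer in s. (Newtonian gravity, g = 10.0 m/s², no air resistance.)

v₀ = 32.81 ft/s × 0.3048 = 10.0005 m/s
t_total = 2 × v₀ / g = 2 × 10.0005 / 10.0 = 2.0 s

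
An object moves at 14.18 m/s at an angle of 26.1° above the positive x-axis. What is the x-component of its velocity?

vₓ = v cos(θ) = 14.18 × cos(26.1°) = 12.73 m/s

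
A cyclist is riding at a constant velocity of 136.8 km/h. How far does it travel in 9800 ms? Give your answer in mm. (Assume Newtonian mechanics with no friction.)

v = 136.8 km/h × 0.2777777777777778 = 38.0 m/s
t = 9800 ms × 0.001 = 9.8 s
d = v × t = 38.0 × 9.8 = 372.4 m
d = 372.4 m / 0.001 = 372400 mm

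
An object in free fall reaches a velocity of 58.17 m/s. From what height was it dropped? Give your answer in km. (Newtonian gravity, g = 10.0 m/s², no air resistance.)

h = v² / (2g) = 58.17² / (2 × 10.0) = 169.187 m
h = 169.187 m / 1000.0 = 0.1692 km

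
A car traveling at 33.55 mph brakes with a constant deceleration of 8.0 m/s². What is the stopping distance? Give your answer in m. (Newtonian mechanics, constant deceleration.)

v₀ = 33.55 mph × 0.44704 = 14.9982 m/s
d = v₀² / (2a) = 14.9982² / (2 × 8.0) = 224.946 / 16.0 = 14.06 m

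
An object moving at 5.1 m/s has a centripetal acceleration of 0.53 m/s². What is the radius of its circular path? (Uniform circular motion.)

r = v²/a_c = 5.1²/0.53 = 49.08 m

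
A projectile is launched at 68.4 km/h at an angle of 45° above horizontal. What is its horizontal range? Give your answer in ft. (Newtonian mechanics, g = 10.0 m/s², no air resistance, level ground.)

v₀ = 68.4 km/h × 0.2777777777777778 = 19.0 m/s
R = v₀² × sin(2θ) / g = 19.0² × sin(2 × 45°) / 10.0 = 361.0 × 1.0 / 10.0 = 36.1 m
R = 36.1 m / 0.3048 = 118.4 ft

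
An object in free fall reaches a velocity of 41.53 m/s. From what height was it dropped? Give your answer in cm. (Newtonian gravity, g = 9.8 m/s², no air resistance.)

h = v² / (2g) = 41.53² / (2 × 9.8) = 87.997 m
h = 87.997 m / 0.01 = 8800 cm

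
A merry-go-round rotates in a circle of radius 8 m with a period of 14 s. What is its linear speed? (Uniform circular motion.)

v = 2πr/T = 2π×8/14 = 3.59 m/s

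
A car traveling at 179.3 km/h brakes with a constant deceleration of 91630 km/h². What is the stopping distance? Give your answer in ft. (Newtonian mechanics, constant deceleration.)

v₀ = 179.3 km/h × 0.2777777777777778 = 49.8056 m/s
a = 91630 km/h² × 7.716049382716049e-05 = 7.07022 m/s²
d = v₀² / (2a) = 49.8056² / (2 × 7.07022) = 2480.6 / 14.1404 = 175.426 m
d = 175.426 m / 0.3048 = 575.5 ft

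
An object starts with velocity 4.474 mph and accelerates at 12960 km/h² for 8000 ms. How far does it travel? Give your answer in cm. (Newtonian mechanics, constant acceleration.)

v₀ = 4.474 mph × 0.44704 = 2.00006 m/s
a = 12960 km/h² × 7.716049382716049e-05 = 1.0 m/s²
t = 8000 ms × 0.001 = 8.0 s
d = v₀ × t + ½ × a × t² = 2.00006 × 8.0 + 0.5 × 1.0 × 8.0² = 48.0005 m
d = 48.0005 m / 0.01 = 4800 cm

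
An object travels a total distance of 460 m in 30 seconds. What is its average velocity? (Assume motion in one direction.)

v_avg = Δd / Δt = 460 / 30 = 15.33 m/s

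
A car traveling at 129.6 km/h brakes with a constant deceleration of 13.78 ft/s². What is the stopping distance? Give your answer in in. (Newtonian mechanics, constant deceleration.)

v₀ = 129.6 km/h × 0.2777777777777778 = 36.0 m/s
a = 13.78 ft/s² × 0.3048 = 4.20014 m/s²
d = v₀² / (2a) = 36.0² / (2 × 4.20014) = 1296.0 / 8.40028 = 154.281 m
d = 154.281 m / 0.0254 = 6074 in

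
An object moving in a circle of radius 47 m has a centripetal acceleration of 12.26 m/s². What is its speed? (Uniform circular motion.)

v = √(a_c × r) = √(12.26 × 47) = 24.0 m/s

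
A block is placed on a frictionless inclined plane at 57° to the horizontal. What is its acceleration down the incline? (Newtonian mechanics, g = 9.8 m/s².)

a = g sin(θ) = 9.8 × sin(57°) = 9.8 × 0.8387 = 8.22 m/s²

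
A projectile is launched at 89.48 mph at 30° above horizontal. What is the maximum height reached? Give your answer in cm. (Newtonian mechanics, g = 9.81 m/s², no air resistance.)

v₀ = 89.48 mph × 0.44704 = 40.0011 m/s
H = v₀² × sin²(θ) / (2g) = 40.0011² × sin(30°)² / (2 × 9.81) = 1600.09 × 0.25 / 19.62 = 20.3885 m
H = 20.3885 m / 0.01 = 2039 cm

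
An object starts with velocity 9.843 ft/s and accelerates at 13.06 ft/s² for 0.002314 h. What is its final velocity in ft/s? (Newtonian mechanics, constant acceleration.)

v₀ = 9.843 ft/s × 0.3048 = 3.00015 m/s
a = 13.06 ft/s² × 0.3048 = 3.98069 m/s²
t = 0.002314 h × 3600.0 = 8.3304 s
v = v₀ + a × t = 3.00015 + 3.98069 × 8.3304 = 36.1609 m/s
v = 36.1609 m/s / 0.3048 = 118.6 ft/s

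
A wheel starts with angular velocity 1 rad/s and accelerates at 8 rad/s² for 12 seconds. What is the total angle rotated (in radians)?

θ = ω₀t + ½αt² = 1×12 + ½×8×12² = 588.0 rad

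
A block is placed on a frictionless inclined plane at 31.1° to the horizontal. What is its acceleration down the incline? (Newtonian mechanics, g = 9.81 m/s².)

a = g sin(θ) = 9.81 × sin(31.1°) = 9.81 × 0.5165 = 5.07 m/s²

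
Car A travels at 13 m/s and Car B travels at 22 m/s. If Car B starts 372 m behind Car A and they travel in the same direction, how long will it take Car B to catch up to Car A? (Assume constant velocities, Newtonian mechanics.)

Relative speed: v_rel = 22 - 13 = 9 m/s
Time to catch: t = d₀/v_rel = 372/9 = 41.33 s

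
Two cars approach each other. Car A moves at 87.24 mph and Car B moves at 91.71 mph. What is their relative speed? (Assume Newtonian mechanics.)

v_rel = v_A + v_B = 87.24 + 91.71 = 178.95 mph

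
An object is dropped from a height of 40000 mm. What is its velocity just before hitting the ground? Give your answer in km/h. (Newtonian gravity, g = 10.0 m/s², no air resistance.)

h = 40000 mm × 0.001 = 40.0 m
v = √(2gh) = √(2 × 10.0 × 40.0) = 28.2843 m/s
v = 28.2843 m/s / 0.2777777777777778 = 101.8 km/h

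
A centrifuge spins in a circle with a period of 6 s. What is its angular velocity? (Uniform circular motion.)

ω = 2π/T = 2π/6 = 1.0472 rad/s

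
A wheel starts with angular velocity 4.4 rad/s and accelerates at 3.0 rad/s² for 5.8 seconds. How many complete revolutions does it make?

θ = ω₀t + ½αt² = 4.4×5.8 + ½×3.0×5.8² = 75.98 rad
Total revolutions = θ/(2π) = 75.98/(2π) = 12.09
Complete revolutions = ⌊12.09⌋ = 12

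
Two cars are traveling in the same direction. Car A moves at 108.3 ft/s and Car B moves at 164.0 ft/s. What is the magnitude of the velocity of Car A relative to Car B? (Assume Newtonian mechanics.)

v_rel = |v_A - v_B| = |108.3 - 164.0| = 55.7 ft/s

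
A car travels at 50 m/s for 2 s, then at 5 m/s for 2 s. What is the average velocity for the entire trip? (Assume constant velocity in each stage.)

d₁ = v₁t₁ = 50 × 2 = 100 m
d₂ = v₂t₂ = 5 × 2 = 10 m
d_total = 110 m, t_total = 4 s
v_avg = d_total/t_total = 110/4 = 27.5 m/s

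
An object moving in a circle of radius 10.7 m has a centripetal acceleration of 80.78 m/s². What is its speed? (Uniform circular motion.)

v = √(a_c × r) = √(80.78 × 10.7) = 29.4 m/s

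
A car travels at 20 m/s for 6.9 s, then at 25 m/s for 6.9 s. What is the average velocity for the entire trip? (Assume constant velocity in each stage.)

d₁ = v₁t₁ = 20 × 6.9 = 138.0 m
d₂ = v₂t₂ = 25 × 6.9 = 172.5 m
d_total = 310.5 m, t_total = 13.8 s
v_avg = d_total/t_total = 310.5/13.8 = 22.5 m/s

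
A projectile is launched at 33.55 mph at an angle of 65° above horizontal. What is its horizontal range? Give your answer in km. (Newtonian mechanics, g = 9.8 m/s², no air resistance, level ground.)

v₀ = 33.55 mph × 0.44704 = 14.9982 m/s
R = v₀² × sin(2θ) / g = 14.9982² × sin(2 × 65°) / 9.8 = 224.946 × 0.766044 / 9.8 = 17.5835 m
R = 17.5835 m / 1000.0 = 0.01758 km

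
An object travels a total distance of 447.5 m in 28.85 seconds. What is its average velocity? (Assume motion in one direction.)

v_avg = Δd / Δt = 447.5 / 28.85 = 15.51 m/s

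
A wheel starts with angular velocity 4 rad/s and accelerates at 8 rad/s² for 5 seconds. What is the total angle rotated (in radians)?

θ = ω₀t + ½αt² = 4×5 + ½×8×5² = 120.0 rad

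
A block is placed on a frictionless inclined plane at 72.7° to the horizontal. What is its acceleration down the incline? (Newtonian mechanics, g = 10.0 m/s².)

a = g sin(θ) = 10.0 × sin(72.7°) = 10.0 × 0.9548 = 9.55 m/s²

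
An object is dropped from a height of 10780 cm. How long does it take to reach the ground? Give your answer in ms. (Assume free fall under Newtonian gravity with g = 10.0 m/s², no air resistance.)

h = 10780 cm × 0.01 = 107.8 m
t = √(2h/g) = √(2 × 107.8 / 10.0) = 4.64327 s
t = 4.64327 s / 0.001 = 4643 ms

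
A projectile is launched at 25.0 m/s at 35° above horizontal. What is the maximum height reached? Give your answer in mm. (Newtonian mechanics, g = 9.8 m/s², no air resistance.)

H = v₀² × sin²(θ) / (2g) = 25.0² × sin(35°)² / (2 × 9.8) = 625.0 × 0.32899 / 19.6 = 10.4908 m
H = 10.4908 m / 0.001 = 10490 mm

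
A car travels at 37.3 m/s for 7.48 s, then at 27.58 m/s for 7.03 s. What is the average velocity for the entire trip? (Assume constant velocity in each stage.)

d₁ = v₁t₁ = 37.3 × 7.48 = 279.004 m
d₂ = v₂t₂ = 27.58 × 7.03 = 193.8874 m
d_total = 472.8914 m, t_total = 14.51 s
v_avg = d_total/t_total = 472.8914/14.51 = 32.59 m/s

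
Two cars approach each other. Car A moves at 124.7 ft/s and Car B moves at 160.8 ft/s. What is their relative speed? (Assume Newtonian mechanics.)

v_rel = v_A + v_B = 124.7 + 160.8 = 285.5 ft/s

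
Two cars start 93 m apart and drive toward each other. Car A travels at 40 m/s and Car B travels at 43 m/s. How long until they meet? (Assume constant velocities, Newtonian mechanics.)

Combined speed: v_combined = 40 + 43 = 83 m/s
Time to meet: t = d/v_combined = 93/83 = 1.12 s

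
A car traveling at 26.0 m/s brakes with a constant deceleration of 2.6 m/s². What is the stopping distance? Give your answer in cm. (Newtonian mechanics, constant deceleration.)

d = v₀² / (2a) = 26.0² / (2 × 2.6) = 676.0 / 5.2 = 130.0 m
d = 130.0 m / 0.01 = 13000 cm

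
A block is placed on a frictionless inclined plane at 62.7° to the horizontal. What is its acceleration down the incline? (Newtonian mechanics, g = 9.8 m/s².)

a = g sin(θ) = 9.8 × sin(62.7°) = 9.8 × 0.8886 = 8.71 m/s²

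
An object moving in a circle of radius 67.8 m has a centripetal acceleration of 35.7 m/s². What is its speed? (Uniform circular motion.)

v = √(a_c × r) = √(35.7 × 67.8) = 49.2 m/s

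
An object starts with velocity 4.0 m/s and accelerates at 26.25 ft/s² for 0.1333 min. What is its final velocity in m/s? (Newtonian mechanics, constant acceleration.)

a = 26.25 ft/s² × 0.3048 = 8.001 m/s²
t = 0.1333 min × 60.0 = 7.998 s
v = v₀ + a × t = 4.0 + 8.001 × 7.998 = 67.99 m/s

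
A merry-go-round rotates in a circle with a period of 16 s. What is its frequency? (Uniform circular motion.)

f = 1/T = 1/16 = 0.0625 Hz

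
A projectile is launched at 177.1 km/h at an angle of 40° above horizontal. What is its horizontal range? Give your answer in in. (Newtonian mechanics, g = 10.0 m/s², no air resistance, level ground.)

v₀ = 177.1 km/h × 0.2777777777777778 = 49.1944 m/s
R = v₀² × sin(2θ) / g = 49.1944² × sin(2 × 40°) / 10.0 = 2420.09 × 0.984808 / 10.0 = 238.332 m
R = 238.332 m / 0.0254 = 9383 in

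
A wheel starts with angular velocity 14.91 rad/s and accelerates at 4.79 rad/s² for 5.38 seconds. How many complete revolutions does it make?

θ = ω₀t + ½αt² = 14.91×5.38 + ½×4.79×5.38² = 149.537638 rad
Total revolutions = θ/(2π) = 149.537638/(2π) = 23.8
Complete revolutions = ⌊23.8⌋ = 23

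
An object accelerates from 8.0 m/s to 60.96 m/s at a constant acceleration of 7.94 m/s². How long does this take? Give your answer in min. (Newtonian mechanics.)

t = (v - v₀) / a = (60.96 - 8.0) / 7.94 = 6.67003 s
t = 6.67003 s / 60.0 = 0.1112 min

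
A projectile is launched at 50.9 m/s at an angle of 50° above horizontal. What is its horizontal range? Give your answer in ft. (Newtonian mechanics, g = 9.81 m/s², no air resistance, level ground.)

R = v₀² × sin(2θ) / g = 50.9² × sin(2 × 50°) / 9.81 = 2590.81 × 0.984808 / 9.81 = 260.087 m
R = 260.087 m / 0.3048 = 853.3 ft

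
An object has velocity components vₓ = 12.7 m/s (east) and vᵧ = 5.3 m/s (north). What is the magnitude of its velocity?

|v| = √(vₓ² + vᵧ²) = √(12.7² + 5.3²) = √(189.38) = 13.76 m/s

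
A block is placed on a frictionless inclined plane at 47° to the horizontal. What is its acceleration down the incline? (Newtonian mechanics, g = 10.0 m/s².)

a = g sin(θ) = 10.0 × sin(47°) = 10.0 × 0.7314 = 7.31 m/s²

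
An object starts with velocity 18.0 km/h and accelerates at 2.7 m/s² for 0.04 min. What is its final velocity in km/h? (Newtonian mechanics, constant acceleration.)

v₀ = 18.0 km/h × 0.2777777777777778 = 5.0 m/s
t = 0.04 min × 60.0 = 2.4 s
v = v₀ + a × t = 5.0 + 2.7 × 2.4 = 11.48 m/s
v = 11.48 m/s / 0.2777777777777778 = 41.33 km/h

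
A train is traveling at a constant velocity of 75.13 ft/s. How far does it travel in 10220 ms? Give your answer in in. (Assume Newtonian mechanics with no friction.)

v = 75.13 ft/s × 0.3048 = 22.8996 m/s
t = 10220 ms × 0.001 = 10.22 s
d = v × t = 22.8996 × 10.22 = 234.034 m
d = 234.034 m / 0.0254 = 9214 in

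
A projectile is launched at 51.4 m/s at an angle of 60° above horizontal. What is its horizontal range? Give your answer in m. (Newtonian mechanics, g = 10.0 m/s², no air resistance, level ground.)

R = v₀² × sin(2θ) / g = 51.4² × sin(2 × 60°) / 10.0 = 2641.96 × 0.866025 / 10.0 = 228.8 m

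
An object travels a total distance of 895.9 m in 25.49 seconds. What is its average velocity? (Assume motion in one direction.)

v_avg = Δd / Δt = 895.9 / 25.49 = 35.15 m/s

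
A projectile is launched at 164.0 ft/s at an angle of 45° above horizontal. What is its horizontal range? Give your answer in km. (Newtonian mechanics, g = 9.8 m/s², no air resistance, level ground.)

v₀ = 164.0 ft/s × 0.3048 = 49.9872 m/s
R = v₀² × sin(2θ) / g = 49.9872² × sin(2 × 45°) / 9.8 = 2498.72 × 1.0 / 9.8 = 254.971 m
R = 254.971 m / 1000.0 = 0.255 km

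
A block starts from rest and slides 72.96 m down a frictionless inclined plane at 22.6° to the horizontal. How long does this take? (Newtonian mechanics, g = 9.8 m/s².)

a = g sin(θ) = 9.8 × sin(22.6°) = 3.7661 m/s²
t = √(2d/a) = √(2 × 72.96 / 3.7661) = 6.22 s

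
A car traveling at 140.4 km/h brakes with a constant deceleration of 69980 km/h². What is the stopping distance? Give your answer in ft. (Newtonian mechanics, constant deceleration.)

v₀ = 140.4 km/h × 0.2777777777777778 = 39.0 m/s
a = 69980 km/h² × 7.716049382716049e-05 = 5.39969 m/s²
d = v₀² / (2a) = 39.0² / (2 × 5.39969) = 1521.0 / 10.7994 = 140.841 m
d = 140.841 m / 0.3048 = 462.1 ft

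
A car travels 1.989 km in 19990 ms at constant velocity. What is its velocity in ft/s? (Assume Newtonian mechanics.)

d = 1.989 km × 1000.0 = 1989.0 m
t = 19990 ms × 0.001 = 19.99 s
v = d / t = 1989.0 / 19.99 = 99.4997 m/s
v = 99.4997 m/s / 0.3048 = 326.4 ft/s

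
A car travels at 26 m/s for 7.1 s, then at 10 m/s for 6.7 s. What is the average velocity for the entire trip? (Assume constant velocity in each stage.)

d₁ = v₁t₁ = 26 × 7.1 = 184.6 m
d₂ = v₂t₂ = 10 × 6.7 = 67.0 m
d_total = 251.6 m, t_total = 13.8 s
v_avg = d_total/t_total = 251.6/13.8 = 18.23 m/s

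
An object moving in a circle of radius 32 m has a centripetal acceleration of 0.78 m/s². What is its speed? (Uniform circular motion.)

v = √(a_c × r) = √(0.78 × 32) = 5.0 m/s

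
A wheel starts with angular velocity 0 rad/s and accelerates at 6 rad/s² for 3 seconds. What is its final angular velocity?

ω = ω₀ + αt = 0 + 6 × 3 = 18 rad/s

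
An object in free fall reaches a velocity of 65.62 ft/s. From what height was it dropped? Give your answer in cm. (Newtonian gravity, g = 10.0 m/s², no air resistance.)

v = 65.62 ft/s × 0.3048 = 20.001 m/s
h = v² / (2g) = 20.001² / (2 × 10.0) = 20.002 m
h = 20.002 m / 0.01 = 2000 cm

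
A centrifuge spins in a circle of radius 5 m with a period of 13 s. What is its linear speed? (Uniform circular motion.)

v = 2πr/T = 2π×5/13 = 2.42 m/s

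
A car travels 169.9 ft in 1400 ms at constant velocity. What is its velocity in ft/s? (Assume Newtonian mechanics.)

d = 169.9 ft × 0.3048 = 51.7855 m
t = 1400 ms × 0.001 = 1.4 s
v = d / t = 51.7855 / 1.4 = 36.9896 m/s
v = 36.9896 m/s / 0.3048 = 121.4 ft/s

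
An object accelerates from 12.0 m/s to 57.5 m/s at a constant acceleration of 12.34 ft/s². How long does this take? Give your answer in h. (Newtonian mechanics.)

a = 12.34 ft/s² × 0.3048 = 3.76123 m/s²
t = (v - v₀) / a = (57.5 - 12.0) / 3.76123 = 12.0971 s
t = 12.0971 s / 3600.0 = 0.00336 h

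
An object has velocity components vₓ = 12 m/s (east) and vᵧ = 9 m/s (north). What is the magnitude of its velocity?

|v| = √(vₓ² + vᵧ²) = √(12² + 9²) = √(225) = 15.0 m/s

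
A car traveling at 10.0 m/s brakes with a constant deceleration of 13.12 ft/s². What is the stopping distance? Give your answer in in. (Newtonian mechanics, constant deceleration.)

a = 13.12 ft/s² × 0.3048 = 3.99898 m/s²
d = v₀² / (2a) = 10.0² / (2 × 3.99898) = 100.0 / 7.99796 = 12.5032 m
d = 12.5032 m / 0.0254 = 492.3 in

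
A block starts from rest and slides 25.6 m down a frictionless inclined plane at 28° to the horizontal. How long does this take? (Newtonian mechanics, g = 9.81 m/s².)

a = g sin(θ) = 9.81 × sin(28°) = 4.6055 m/s²
t = √(2d/a) = √(2 × 25.6 / 4.6055) = 3.33 s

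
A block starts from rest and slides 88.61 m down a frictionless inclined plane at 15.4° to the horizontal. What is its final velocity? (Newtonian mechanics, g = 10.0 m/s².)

a = g sin(θ) = 10.0 × sin(15.4°) = 2.6556 m/s²
v = √(2ad) = √(2 × 2.6556 × 88.61) = 21.69 m/s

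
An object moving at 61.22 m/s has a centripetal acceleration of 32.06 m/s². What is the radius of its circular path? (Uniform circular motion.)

r = v²/a_c = 61.22²/32.06 = 116.9 m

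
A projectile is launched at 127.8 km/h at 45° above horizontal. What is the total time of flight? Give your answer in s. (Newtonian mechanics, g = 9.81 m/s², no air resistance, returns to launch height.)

v₀ = 127.8 km/h × 0.2777777777777778 = 35.5 m/s
T = 2 × v₀ × sin(θ) / g = 2 × 35.5 × sin(45°) / 9.81 = 2 × 35.5 × 0.707107 / 9.81 = 5.118 s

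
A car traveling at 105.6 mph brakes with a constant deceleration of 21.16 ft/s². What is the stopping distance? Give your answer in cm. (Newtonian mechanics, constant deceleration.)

v₀ = 105.6 mph × 0.44704 = 47.2074 m/s
a = 21.16 ft/s² × 0.3048 = 6.44957 m/s²
d = v₀² / (2a) = 47.2074² / (2 × 6.44957) = 2228.54 / 12.8991 = 172.767 m
d = 172.767 m / 0.01 = 17280 cm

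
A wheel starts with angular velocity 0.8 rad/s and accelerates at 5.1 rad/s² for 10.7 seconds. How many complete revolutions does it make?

θ = ω₀t + ½αt² = 0.8×10.7 + ½×5.1×10.7² = 300.5095 rad
Total revolutions = θ/(2π) = 300.5095/(2π) = 47.83
Complete revolutions = ⌊47.83⌋ = 47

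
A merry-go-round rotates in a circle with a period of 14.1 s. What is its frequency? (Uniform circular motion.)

f = 1/T = 1/14.1 = 0.0709 Hz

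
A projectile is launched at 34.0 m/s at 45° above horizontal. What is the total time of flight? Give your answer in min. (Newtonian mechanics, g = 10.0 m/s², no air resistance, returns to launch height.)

T = 2 × v₀ × sin(θ) / g = 2 × 34.0 × sin(45°) / 10.0 = 2 × 34.0 × 0.707107 / 10.0 = 4.80833 s
T = 4.80833 s / 60.0 = 0.08014 min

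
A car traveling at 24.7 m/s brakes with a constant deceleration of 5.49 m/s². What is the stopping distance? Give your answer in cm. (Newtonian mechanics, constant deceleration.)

d = v₀² / (2a) = 24.7² / (2 × 5.49) = 610.09 / 10.98 = 55.5638 m
d = 55.5638 m / 0.01 = 5556 cm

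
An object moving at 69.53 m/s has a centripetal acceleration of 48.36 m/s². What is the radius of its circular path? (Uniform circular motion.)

r = v²/a_c = 69.53²/48.36 = 99.97 m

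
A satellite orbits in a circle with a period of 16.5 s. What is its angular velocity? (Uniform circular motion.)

ω = 2π/T = 2π/16.5 = 0.3808 rad/s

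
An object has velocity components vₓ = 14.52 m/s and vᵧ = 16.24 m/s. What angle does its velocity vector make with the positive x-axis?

θ = arctan(vᵧ/vₓ) = arctan(16.24/14.52) = 48.2°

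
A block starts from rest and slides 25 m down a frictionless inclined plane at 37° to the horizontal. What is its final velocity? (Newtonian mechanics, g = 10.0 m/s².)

a = g sin(θ) = 10.0 × sin(37°) = 6.0182 m/s²
v = √(2ad) = √(2 × 6.0182 × 25) = 17.35 m/s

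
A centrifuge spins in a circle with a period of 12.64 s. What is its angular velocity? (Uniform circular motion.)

ω = 2π/T = 2π/12.64 = 0.4971 rad/s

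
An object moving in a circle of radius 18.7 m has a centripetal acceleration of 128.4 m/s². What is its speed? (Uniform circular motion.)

v = √(a_c × r) = √(128.4 × 18.7) = 49.0 m/s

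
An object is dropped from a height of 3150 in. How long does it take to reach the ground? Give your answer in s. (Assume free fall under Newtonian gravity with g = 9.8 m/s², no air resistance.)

h = 3150 in × 0.0254 = 80.01 m
t = √(2h/g) = √(2 × 80.01 / 9.8) = 4.041 s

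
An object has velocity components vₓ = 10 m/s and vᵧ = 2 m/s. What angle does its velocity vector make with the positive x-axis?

θ = arctan(vᵧ/vₓ) = arctan(2/10) = 11.31°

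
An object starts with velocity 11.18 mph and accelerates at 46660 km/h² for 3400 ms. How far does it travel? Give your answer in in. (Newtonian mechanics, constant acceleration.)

v₀ = 11.18 mph × 0.44704 = 4.99791 m/s
a = 46660 km/h² × 7.716049382716049e-05 = 3.60031 m/s²
t = 3400 ms × 0.001 = 3.4 s
d = v₀ × t + ½ × a × t² = 4.99791 × 3.4 + 0.5 × 3.60031 × 3.4² = 37.8027 m
d = 37.8027 m / 0.0254 = 1488 in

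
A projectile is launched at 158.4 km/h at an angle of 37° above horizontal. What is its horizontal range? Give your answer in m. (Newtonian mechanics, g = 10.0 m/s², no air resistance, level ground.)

v₀ = 158.4 km/h × 0.2777777777777778 = 44.0 m/s
R = v₀² × sin(2θ) / g = 44.0² × sin(2 × 37°) / 10.0 = 1936.0 × 0.961262 / 10.0 = 186.1 m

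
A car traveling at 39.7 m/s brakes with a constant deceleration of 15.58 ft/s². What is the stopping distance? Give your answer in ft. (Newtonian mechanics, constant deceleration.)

a = 15.58 ft/s² × 0.3048 = 4.74878 m/s²
d = v₀² / (2a) = 39.7² / (2 × 4.74878) = 1576.09 / 9.49756 = 165.947 m
d = 165.947 m / 0.3048 = 544.4 ft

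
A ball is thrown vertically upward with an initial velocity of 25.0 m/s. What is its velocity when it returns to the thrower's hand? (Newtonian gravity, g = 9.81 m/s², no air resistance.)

By conservation of energy (no air resistance), the ball returns to the throw height with the same speed as launch, but directed downward.
|v_ground| = v₀ = 25.0 m/s
v_ground = 25.0 m/s (downward)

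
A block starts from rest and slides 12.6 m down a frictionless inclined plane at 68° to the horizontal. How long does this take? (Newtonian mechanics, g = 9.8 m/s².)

a = g sin(θ) = 9.8 × sin(68°) = 9.0864 m/s²
t = √(2d/a) = √(2 × 12.6 / 9.0864) = 1.67 s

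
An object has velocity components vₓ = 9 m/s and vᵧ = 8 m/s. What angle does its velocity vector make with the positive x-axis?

θ = arctan(vᵧ/vₓ) = arctan(8/9) = 41.63°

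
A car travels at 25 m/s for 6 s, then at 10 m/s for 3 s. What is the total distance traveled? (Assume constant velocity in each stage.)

d₁ = v₁t₁ = 25 × 6 = 150 m
d₂ = v₂t₂ = 10 × 3 = 30 m
d_total = 150 + 30 = 180 m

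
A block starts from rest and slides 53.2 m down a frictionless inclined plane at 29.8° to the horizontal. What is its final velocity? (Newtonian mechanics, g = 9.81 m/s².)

a = g sin(θ) = 9.81 × sin(29.8°) = 4.8753 m/s²
v = √(2ad) = √(2 × 4.8753 × 53.2) = 22.78 m/s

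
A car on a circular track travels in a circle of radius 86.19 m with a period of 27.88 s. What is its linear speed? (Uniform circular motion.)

v = 2πr/T = 2π×86.19/27.88 = 19.42 m/s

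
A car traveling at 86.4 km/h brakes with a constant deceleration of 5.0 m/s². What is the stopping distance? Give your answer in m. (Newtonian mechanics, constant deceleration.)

v₀ = 86.4 km/h × 0.2777777777777778 = 24.0 m/s
d = v₀² / (2a) = 24.0² / (2 × 5.0) = 576.0 / 10.0 = 57.6 m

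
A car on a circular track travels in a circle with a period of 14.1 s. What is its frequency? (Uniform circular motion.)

f = 1/T = 1/14.1 = 0.0709 Hz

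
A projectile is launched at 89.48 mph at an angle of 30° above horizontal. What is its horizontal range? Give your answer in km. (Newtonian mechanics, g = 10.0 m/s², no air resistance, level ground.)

v₀ = 89.48 mph × 0.44704 = 40.0011 m/s
R = v₀² × sin(2θ) / g = 40.0011² × sin(2 × 30°) / 10.0 = 1600.09 × 0.866025 / 10.0 = 138.572 m
R = 138.572 m / 1000.0 = 0.1386 km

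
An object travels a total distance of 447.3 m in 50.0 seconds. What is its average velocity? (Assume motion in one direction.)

v_avg = Δd / Δt = 447.3 / 50.0 = 8.95 m/s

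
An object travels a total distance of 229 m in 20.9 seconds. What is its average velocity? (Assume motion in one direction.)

v_avg = Δd / Δt = 229 / 20.9 = 10.96 m/s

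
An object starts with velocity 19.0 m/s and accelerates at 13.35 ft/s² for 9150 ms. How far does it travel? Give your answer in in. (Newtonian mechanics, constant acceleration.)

a = 13.35 ft/s² × 0.3048 = 4.06908 m/s²
t = 9150 ms × 0.001 = 9.15 s
d = v₀ × t + ½ × a × t² = 19.0 × 9.15 + 0.5 × 4.06908 × 9.15² = 344.187 m
d = 344.187 m / 0.0254 = 13550 in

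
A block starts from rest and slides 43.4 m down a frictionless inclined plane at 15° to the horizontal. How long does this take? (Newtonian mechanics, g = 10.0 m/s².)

a = g sin(θ) = 10.0 × sin(15°) = 2.5882 m/s²
t = √(2d/a) = √(2 × 43.4 / 2.5882) = 5.79 s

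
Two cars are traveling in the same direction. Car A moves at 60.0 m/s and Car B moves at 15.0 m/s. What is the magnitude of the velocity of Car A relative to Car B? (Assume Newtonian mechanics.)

v_rel = |v_A - v_B| = |60.0 - 15.0| = 45.0 m/s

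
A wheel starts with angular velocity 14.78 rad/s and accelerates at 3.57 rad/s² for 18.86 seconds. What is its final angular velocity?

ω = ω₀ + αt = 14.78 + 3.57 × 18.86 = 82.11 rad/s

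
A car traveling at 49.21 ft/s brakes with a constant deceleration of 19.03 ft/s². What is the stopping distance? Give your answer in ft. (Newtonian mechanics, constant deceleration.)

v₀ = 49.21 ft/s × 0.3048 = 14.9992 m/s
a = 19.03 ft/s² × 0.3048 = 5.80034 m/s²
d = v₀² / (2a) = 14.9992² / (2 × 5.80034) = 224.976 / 11.6007 = 19.3933 m
d = 19.3933 m / 0.3048 = 63.63 ft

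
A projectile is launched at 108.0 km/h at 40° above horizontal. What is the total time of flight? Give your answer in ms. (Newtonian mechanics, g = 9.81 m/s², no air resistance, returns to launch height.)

v₀ = 108.0 km/h × 0.2777777777777778 = 30.0 m/s
T = 2 × v₀ × sin(θ) / g = 2 × 30.0 × sin(40°) / 9.81 = 2 × 30.0 × 0.642788 / 9.81 = 3.93143 s
T = 3.93143 s / 0.001 = 3931 ms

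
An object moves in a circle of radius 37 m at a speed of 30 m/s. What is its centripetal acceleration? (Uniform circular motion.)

a_c = v²/r = 30²/37 = 900/37 = 24.32 m/s²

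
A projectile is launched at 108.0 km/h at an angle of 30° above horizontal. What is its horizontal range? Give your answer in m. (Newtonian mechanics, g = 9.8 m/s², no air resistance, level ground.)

v₀ = 108.0 km/h × 0.2777777777777778 = 30.0 m/s
R = v₀² × sin(2θ) / g = 30.0² × sin(2 × 30°) / 9.8 = 900.0 × 0.866025 / 9.8 = 79.53 m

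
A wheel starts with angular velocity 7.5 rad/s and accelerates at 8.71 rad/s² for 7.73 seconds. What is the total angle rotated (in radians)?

θ = ω₀t + ½αt² = 7.5×7.73 + ½×8.71×7.73² = 318.2 rad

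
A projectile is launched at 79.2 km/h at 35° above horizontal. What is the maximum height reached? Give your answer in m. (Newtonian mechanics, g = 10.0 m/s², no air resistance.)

v₀ = 79.2 km/h × 0.2777777777777778 = 22.0 m/s
H = v₀² × sin²(θ) / (2g) = 22.0² × sin(35°)² / (2 × 10.0) = 484.0 × 0.32899 / 20.0 = 7.962 m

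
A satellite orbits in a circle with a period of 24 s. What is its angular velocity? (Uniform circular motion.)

ω = 2π/T = 2π/24 = 0.2618 rad/s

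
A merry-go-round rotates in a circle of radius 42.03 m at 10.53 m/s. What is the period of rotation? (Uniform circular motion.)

T = 2πr/v = 2π×42.03/10.53 = 25.08 s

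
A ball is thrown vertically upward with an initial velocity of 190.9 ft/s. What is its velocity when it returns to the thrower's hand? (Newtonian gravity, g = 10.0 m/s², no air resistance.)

By conservation of energy (no air resistance), the ball returns to the throw height with the same speed as launch, but directed downward.
|v_ground| = v₀ = 190.9 ft/s
v_ground = 190.9 ft/s (downward)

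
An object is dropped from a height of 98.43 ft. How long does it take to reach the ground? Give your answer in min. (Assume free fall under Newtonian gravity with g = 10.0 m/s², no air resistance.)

h = 98.43 ft × 0.3048 = 30.0015 m
t = √(2h/g) = √(2 × 30.0015 / 10.0) = 2.44955 s
t = 2.44955 s / 60.0 = 0.04083 min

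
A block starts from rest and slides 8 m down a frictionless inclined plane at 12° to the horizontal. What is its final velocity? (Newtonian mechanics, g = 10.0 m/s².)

a = g sin(θ) = 10.0 × sin(12°) = 2.0791 m/s²
v = √(2ad) = √(2 × 2.0791 × 8) = 5.77 m/s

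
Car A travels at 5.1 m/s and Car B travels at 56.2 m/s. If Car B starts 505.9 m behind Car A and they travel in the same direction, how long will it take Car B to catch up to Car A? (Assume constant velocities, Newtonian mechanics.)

Relative speed: v_rel = 56.2 - 5.1 = 51.1 m/s
Time to catch: t = d₀/v_rel = 505.9/51.1 = 9.9 s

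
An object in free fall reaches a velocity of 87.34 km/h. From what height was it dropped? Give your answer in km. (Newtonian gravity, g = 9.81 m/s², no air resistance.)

v = 87.34 km/h × 0.2777777777777778 = 24.2611 m/s
h = v² / (2g) = 24.2611² / (2 × 9.81) = 30.0 m
h = 30.0 m / 1000.0 = 0.03 km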